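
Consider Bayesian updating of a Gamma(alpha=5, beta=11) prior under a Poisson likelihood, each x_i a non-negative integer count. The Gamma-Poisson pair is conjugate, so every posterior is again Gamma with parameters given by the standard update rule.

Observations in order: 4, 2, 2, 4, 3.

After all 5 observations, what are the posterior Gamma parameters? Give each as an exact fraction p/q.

alpha=20, beta=16

obs 1: x=4 → posterior Gamma(9, 12)
obs 2: x=2 → posterior Gamma(11, 13)
obs 3: x=2 → posterior Gamma(13, 14)
obs 4: x=4 → posterior Gamma(17, 15)
obs 5: x=3 → posterior Gamma(20, 16)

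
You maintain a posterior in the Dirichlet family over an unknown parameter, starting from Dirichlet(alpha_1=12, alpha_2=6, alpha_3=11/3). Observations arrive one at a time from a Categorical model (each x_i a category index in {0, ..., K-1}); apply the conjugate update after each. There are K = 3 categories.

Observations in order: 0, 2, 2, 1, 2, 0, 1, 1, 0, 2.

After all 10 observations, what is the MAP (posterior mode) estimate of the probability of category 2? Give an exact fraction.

obs 1: x=0 → posterior Dirichlet(13, 6, 11/3)
obs 2: x=2 → posterior Dirichlet(13, 6, 14/3)
obs 3: x=2 → posterior Dirichlet(13, 6, 17/3)
obs 4: x=1 → posterior Dirichlet(13, 7, 17/3)
obs 5: x=2 → posterior Dirichlet(13, 7, 20/3)
obs 6: x=0 → posterior Dirichlet(14, 7, 20/3)
obs 7: x=1 → posterior Dirichlet(14, 8, 20/3)
obs 8: x=1 → posterior Dirichlet(14, 9, 20/3)
obs 9: x=0 → posterior Dirichlet(15, 9, 20/3)
obs 10: x=2 → posterior Dirichlet(15, 9, 23/3)

10/43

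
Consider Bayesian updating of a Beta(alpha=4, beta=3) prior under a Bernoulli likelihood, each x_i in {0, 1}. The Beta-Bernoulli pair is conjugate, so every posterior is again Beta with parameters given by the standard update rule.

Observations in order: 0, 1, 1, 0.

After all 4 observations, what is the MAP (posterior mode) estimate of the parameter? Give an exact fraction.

5/9

obs 1: x=0 → posterior Beta(4, 4)
obs 2: x=1 → posterior Beta(5, 4)
obs 3: x=1 → posterior Beta(6, 4)
obs 4: x=0 → posterior Beta(6, 5)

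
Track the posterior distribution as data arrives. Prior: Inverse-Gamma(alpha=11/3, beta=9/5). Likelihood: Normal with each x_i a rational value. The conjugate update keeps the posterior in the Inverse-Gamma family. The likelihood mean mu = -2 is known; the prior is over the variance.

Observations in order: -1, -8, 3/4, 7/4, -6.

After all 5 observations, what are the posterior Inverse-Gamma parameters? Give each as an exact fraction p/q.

alpha=37/6, beta=3129/80

obs 1: x=-1 → posterior Inverse-Gamma(25/6, 23/10)
obs 2: x=-8 → posterior Inverse-Gamma(14/3, 203/10)
obs 3: x=3/4 → posterior Inverse-Gamma(31/6, 3853/160)
obs 4: x=7/4 → posterior Inverse-Gamma(17/3, 2489/80)
obs 5: x=-6 → posterior Inverse-Gamma(37/6, 3129/80)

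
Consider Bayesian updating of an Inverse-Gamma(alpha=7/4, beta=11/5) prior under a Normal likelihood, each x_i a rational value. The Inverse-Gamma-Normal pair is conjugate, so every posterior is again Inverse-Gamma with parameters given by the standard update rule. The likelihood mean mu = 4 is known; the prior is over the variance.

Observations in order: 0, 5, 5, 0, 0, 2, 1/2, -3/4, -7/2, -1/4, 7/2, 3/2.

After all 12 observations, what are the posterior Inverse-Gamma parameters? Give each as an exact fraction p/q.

obs 1: x=0 → posterior Inverse-Gamma(9/4, 51/5)
obs 2: x=5 → posterior Inverse-Gamma(11/4, 107/10)
obs 3: x=5 → posterior Inverse-Gamma(13/4, 56/5)
obs 4: x=0 → posterior Inverse-Gamma(15/4, 96/5)
obs 5: x=0 → posterior Inverse-Gamma(17/4, 136/5)
obs 6: x=2 → posterior Inverse-Gamma(19/4, 146/5)
obs 7: x=1/2 → posterior Inverse-Gamma(21/4, 1413/40)
obs 8: x=-3/4 → posterior Inverse-Gamma(23/4, 7457/160)
obs 9: x=-7/2 → posterior Inverse-Gamma(25/4, 11957/160)
obs 10: x=-1/4 → posterior Inverse-Gamma(27/4, 6701/80)
obs 11: x=7/2 → posterior Inverse-Gamma(29/4, 6711/80)
obs 12: x=3/2 → posterior Inverse-Gamma(31/4, 6961/80)

alpha=31/4, beta=6961/80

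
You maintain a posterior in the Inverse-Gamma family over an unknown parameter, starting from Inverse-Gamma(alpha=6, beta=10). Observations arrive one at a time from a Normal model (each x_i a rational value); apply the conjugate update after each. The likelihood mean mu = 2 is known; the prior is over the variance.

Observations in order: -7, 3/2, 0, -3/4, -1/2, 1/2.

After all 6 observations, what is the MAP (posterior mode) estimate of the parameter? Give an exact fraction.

1941/320

obs 1: x=-7 → posterior Inverse-Gamma(13/2, 101/2)
obs 2: x=3/2 → posterior Inverse-Gamma(7, 405/8)
obs 3: x=0 → posterior Inverse-Gamma(15/2, 421/8)
obs 4: x=-3/4 → posterior Inverse-Gamma(8, 1805/32)
obs 5: x=-1/2 → posterior Inverse-Gamma(17/2, 1905/32)
obs 6: x=1/2 → posterior Inverse-Gamma(9, 1941/32)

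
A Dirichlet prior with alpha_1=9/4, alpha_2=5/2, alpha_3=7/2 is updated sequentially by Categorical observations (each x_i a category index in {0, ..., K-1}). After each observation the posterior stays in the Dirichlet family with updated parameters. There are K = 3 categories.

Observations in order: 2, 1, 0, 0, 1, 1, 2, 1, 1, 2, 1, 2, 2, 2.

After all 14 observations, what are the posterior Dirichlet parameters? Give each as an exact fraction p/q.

obs 1: x=2 → posterior Dirichlet(9/4, 5/2, 9/2)
obs 2: x=1 → posterior Dirichlet(9/4, 7/2, 9/2)
obs 3: x=0 → posterior Dirichlet(13/4, 7/2, 9/2)
obs 4: x=0 → posterior Dirichlet(17/4, 7/2, 9/2)
obs 5: x=1 → posterior Dirichlet(17/4, 9/2, 9/2)
obs 6: x=1 → posterior Dirichlet(17/4, 11/2, 9/2)
obs 7: x=2 → posterior Dirichlet(17/4, 11/2, 11/2)
obs 8: x=1 → posterior Dirichlet(17/4, 13/2, 11/2)
obs 9: x=1 → posterior Dirichlet(17/4, 15/2, 11/2)
obs 10: x=2 → posterior Dirichlet(17/4, 15/2, 13/2)
obs 11: x=1 → posterior Dirichlet(17/4, 17/2, 13/2)
obs 12: x=2 → posterior Dirichlet(17/4, 17/2, 15/2)
obs 13: x=2 → posterior Dirichlet(17/4, 17/2, 17/2)
obs 14: x=2 → posterior Dirichlet(17/4, 17/2, 19/2)

alpha_1=17/4, alpha_2=17/2, alpha_3=19/2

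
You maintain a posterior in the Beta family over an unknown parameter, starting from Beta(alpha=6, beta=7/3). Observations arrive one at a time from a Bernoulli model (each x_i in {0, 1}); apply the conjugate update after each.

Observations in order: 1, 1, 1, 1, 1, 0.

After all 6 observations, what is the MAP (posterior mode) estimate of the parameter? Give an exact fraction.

30/37

obs 1: x=1 → posterior Beta(7, 7/3)
obs 2: x=1 → posterior Beta(8, 7/3)
obs 3: x=1 → posterior Beta(9, 7/3)
obs 4: x=1 → posterior Beta(10, 7/3)
obs 5: x=1 → posterior Beta(11, 7/3)
obs 6: x=0 → posterior Beta(11, 10/3)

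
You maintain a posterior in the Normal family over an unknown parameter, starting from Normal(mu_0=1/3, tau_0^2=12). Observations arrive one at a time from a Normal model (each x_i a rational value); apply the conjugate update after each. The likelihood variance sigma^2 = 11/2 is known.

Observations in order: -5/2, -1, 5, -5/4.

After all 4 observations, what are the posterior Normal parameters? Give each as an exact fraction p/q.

obs 1: x=-5/2 → posterior Normal(-169/105, 132/35)
obs 2: x=-1 → posterior Normal(-241/177, 132/59)
obs 3: x=5 → posterior Normal(119/249, 132/83)
obs 4: x=-5/4 → posterior Normal(29/321, 132/107)

mu_0=29/321, tau_0^2=132/107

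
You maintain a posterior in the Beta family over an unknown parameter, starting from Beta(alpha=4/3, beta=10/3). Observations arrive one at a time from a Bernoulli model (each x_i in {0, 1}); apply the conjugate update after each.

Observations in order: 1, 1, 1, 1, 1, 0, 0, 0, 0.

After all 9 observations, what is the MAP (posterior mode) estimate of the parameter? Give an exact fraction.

16/35

obs 1: x=1 → posterior Beta(7/3, 10/3)
obs 2: x=1 → posterior Beta(10/3, 10/3)
obs 3: x=1 → posterior Beta(13/3, 10/3)
obs 4: x=1 → posterior Beta(16/3, 10/3)
obs 5: x=1 → posterior Beta(19/3, 10/3)
obs 6: x=0 → posterior Beta(19/3, 13/3)
obs 7: x=0 → posterior Beta(19/3, 16/3)
obs 8: x=0 → posterior Beta(19/3, 19/3)
obs 9: x=0 → posterior Beta(19/3, 22/3)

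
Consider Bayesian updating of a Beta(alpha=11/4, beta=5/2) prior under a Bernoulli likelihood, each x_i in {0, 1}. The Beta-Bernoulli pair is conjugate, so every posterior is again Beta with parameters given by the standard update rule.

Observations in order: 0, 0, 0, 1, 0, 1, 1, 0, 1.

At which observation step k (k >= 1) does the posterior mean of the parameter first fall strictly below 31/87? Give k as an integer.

k = 3

obs 1: x=0 → posterior Beta(11/4, 7/2)
obs 2: x=0 → posterior Beta(11/4, 9/2)
obs 3: x=0 → posterior Beta(11/4, 11/2)
obs 4: x=1 → posterior Beta(15/4, 11/2)
obs 5: x=0 → posterior Beta(15/4, 13/2)
obs 6: x=1 → posterior Beta(19/4, 13/2)
obs 7: x=1 → posterior Beta(23/4, 13/2)
obs 8: x=0 → posterior Beta(23/4, 15/2)
obs 9: x=1 → posterior Beta(27/4, 15/2)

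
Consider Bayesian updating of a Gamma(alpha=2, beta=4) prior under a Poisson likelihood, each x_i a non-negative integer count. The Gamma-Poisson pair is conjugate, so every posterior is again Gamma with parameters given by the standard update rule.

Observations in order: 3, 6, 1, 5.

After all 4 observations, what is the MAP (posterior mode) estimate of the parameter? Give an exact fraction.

obs 1: x=3 → posterior Gamma(5, 5)
obs 2: x=6 → posterior Gamma(11, 6)
obs 3: x=1 → posterior Gamma(12, 7)
obs 4: x=5 → posterior Gamma(17, 8)

2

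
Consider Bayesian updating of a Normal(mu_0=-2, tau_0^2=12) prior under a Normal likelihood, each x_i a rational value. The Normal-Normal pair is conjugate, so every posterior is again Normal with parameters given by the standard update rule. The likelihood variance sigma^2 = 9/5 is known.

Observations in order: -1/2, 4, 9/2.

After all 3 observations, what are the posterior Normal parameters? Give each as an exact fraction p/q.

obs 1: x=-1/2 → posterior Normal(-16/23, 36/23)
obs 2: x=4 → posterior Normal(64/43, 36/43)
obs 3: x=9/2 → posterior Normal(22/9, 4/7)

mu_0=22/9, tau_0^2=4/7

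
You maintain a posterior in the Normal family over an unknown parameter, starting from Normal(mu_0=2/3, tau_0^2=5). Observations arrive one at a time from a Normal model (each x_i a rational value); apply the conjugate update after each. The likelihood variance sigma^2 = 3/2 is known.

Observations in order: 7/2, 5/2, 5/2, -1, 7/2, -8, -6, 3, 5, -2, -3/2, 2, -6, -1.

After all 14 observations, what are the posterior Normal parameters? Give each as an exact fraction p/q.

mu_0=-3/13, tau_0^2=15/143

obs 1: x=7/2 → posterior Normal(37/13, 15/13)
obs 2: x=5/2 → posterior Normal(62/23, 15/23)
obs 3: x=5/2 → posterior Normal(29/11, 5/11)
obs 4: x=-1 → posterior Normal(77/43, 15/43)
obs 5: x=7/2 → posterior Normal(112/53, 15/53)
obs 6: x=-8 → posterior Normal(32/63, 5/21)
obs 7: x=-6 → posterior Normal(-28/73, 15/73)
obs 8: x=3 → posterior Normal(2/83, 15/83)
obs 9: x=5 → posterior Normal(52/93, 5/31)
obs 10: x=-2 → posterior Normal(32/103, 15/103)
obs 11: x=-3/2 → posterior Normal(17/113, 15/113)
obs 12: x=2 → posterior Normal(37/123, 5/41)
obs 13: x=-6 → posterior Normal(-23/133, 15/133)
obs 14: x=-1 → posterior Normal(-3/13, 15/143)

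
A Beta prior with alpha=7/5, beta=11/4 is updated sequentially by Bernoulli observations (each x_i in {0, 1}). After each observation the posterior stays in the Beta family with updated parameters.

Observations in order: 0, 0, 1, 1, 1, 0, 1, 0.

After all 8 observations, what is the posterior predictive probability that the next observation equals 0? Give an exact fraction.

obs 1: x=0 → posterior Beta(7/5, 15/4)
obs 2: x=0 → posterior Beta(7/5, 19/4)
obs 3: x=1 → posterior Beta(12/5, 19/4)
obs 4: x=1 → posterior Beta(17/5, 19/4)
obs 5: x=1 → posterior Beta(22/5, 19/4)
obs 6: x=0 → posterior Beta(22/5, 23/4)
obs 7: x=1 → posterior Beta(27/5, 23/4)
obs 8: x=0 → posterior Beta(27/5, 27/4)

5/9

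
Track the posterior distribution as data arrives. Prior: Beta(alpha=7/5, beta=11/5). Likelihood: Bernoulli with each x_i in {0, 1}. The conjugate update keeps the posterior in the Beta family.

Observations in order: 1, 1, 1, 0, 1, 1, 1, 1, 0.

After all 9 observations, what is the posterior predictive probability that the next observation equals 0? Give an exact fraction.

obs 1: x=1 → posterior Beta(12/5, 11/5)
obs 2: x=1 → posterior Beta(17/5, 11/5)
obs 3: x=1 → posterior Beta(22/5, 11/5)
obs 4: x=0 → posterior Beta(22/5, 16/5)
obs 5: x=1 → posterior Beta(27/5, 16/5)
obs 6: x=1 → posterior Beta(32/5, 16/5)
obs 7: x=1 → posterior Beta(37/5, 16/5)
obs 8: x=1 → posterior Beta(42/5, 16/5)
obs 9: x=0 → posterior Beta(42/5, 21/5)

1/3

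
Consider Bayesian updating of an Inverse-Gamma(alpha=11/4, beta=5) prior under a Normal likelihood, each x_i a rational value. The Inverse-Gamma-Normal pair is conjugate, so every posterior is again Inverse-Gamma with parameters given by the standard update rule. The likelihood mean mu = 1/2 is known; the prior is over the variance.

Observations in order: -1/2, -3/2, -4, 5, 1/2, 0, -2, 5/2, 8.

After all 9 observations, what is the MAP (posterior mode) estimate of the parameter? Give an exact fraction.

163/22

obs 1: x=-1/2 → posterior Inverse-Gamma(13/4, 11/2)
obs 2: x=-3/2 → posterior Inverse-Gamma(15/4, 15/2)
obs 3: x=-4 → posterior Inverse-Gamma(17/4, 141/8)
obs 4: x=5 → posterior Inverse-Gamma(19/4, 111/4)
obs 5: x=1/2 → posterior Inverse-Gamma(21/4, 111/4)
obs 6: x=0 → posterior Inverse-Gamma(23/4, 223/8)
obs 7: x=-2 → posterior Inverse-Gamma(25/4, 31)
obs 8: x=5/2 → posterior Inverse-Gamma(27/4, 33)
obs 9: x=8 → posterior Inverse-Gamma(29/4, 489/8)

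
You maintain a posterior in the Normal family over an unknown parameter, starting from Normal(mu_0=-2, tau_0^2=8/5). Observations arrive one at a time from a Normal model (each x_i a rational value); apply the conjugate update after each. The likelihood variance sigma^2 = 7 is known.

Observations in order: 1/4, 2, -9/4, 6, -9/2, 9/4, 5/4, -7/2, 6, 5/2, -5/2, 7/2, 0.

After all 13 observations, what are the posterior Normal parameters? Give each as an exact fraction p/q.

obs 1: x=1/4 → posterior Normal(-68/43, 56/43)
obs 2: x=2 → posterior Normal(-52/51, 56/51)
obs 3: x=-9/4 → posterior Normal(-70/59, 56/59)
obs 4: x=6 → posterior Normal(-22/67, 56/67)
obs 5: x=-9/2 → posterior Normal(-58/75, 56/75)
obs 6: x=9/4 → posterior Normal(-40/83, 56/83)
obs 7: x=5/4 → posterior Normal(-30/91, 8/13)
obs 8: x=-7/2 → posterior Normal(-58/99, 56/99)
obs 9: x=6 → posterior Normal(-10/107, 56/107)
obs 10: x=5/2 → posterior Normal(2/23, 56/115)
obs 11: x=-5/2 → posterior Normal(-10/123, 56/123)
obs 12: x=7/2 → posterior Normal(18/131, 56/131)
obs 13: x=0 → posterior Normal(18/139, 56/139)

mu_0=18/139, tau_0^2=56/139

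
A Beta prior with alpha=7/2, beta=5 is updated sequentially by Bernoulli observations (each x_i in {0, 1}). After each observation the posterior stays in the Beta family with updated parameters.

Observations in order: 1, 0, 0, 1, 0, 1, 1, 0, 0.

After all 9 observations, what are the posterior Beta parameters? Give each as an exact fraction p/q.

alpha=15/2, beta=10

obs 1: x=1 → posterior Beta(9/2, 5)
obs 2: x=0 → posterior Beta(9/2, 6)
obs 3: x=0 → posterior Beta(9/2, 7)
obs 4: x=1 → posterior Beta(11/2, 7)
obs 5: x=0 → posterior Beta(11/2, 8)
obs 6: x=1 → posterior Beta(13/2, 8)
obs 7: x=1 → posterior Beta(15/2, 8)
obs 8: x=0 → posterior Beta(15/2, 9)
obs 9: x=0 → posterior Beta(15/2, 10)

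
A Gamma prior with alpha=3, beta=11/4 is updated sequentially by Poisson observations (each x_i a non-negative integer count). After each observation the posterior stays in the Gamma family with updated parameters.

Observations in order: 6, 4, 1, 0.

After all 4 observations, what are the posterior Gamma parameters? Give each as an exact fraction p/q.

alpha=14, beta=27/4

obs 1: x=6 → posterior Gamma(9, 15/4)
obs 2: x=4 → posterior Gamma(13, 19/4)
obs 3: x=1 → posterior Gamma(14, 23/4)
obs 4: x=0 → posterior Gamma(14, 27/4)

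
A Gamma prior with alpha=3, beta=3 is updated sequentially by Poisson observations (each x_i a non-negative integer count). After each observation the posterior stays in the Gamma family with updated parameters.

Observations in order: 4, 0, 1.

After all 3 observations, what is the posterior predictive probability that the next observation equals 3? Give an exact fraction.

201553920/1977326743

obs 1: x=4 → posterior Gamma(7, 4)
obs 2: x=0 → posterior Gamma(7, 5)
obs 3: x=1 → posterior Gamma(8, 6)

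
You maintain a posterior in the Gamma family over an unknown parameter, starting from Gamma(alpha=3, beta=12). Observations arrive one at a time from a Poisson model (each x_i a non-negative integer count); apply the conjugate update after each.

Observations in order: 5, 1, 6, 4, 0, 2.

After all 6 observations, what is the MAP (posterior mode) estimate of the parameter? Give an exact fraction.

obs 1: x=5 → posterior Gamma(8, 13)
obs 2: x=1 → posterior Gamma(9, 14)
obs 3: x=6 → posterior Gamma(15, 15)
obs 4: x=4 → posterior Gamma(19, 16)
obs 5: x=0 → posterior Gamma(19, 17)
obs 6: x=2 → posterior Gamma(21, 18)

10/9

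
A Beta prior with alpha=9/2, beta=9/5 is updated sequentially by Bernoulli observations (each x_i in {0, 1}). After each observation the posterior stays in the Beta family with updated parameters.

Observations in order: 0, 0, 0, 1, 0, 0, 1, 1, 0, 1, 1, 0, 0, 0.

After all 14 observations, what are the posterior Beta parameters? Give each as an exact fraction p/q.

alpha=19/2, beta=54/5

obs 1: x=0 → posterior Beta(9/2, 14/5)
obs 2: x=0 → posterior Beta(9/2, 19/5)
obs 3: x=0 → posterior Beta(9/2, 24/5)
obs 4: x=1 → posterior Beta(11/2, 24/5)
obs 5: x=0 → posterior Beta(11/2, 29/5)
obs 6: x=0 → posterior Beta(11/2, 34/5)
obs 7: x=1 → posterior Beta(13/2, 34/5)
obs 8: x=1 → posterior Beta(15/2, 34/5)
obs 9: x=0 → posterior Beta(15/2, 39/5)
obs 10: x=1 → posterior Beta(17/2, 39/5)
obs 11: x=1 → posterior Beta(19/2, 39/5)
obs 12: x=0 → posterior Beta(19/2, 44/5)
obs 13: x=0 → posterior Beta(19/2, 49/5)
obs 14: x=0 → posterior Beta(19/2, 54/5)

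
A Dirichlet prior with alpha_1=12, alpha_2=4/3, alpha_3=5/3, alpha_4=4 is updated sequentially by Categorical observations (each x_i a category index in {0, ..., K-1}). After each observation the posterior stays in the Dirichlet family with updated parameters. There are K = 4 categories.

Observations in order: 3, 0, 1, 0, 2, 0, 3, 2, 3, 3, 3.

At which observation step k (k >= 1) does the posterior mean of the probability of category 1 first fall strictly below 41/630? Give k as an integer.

k = 2

obs 1: x=3 → posterior Dirichlet(12, 4/3, 5/3, 5)
obs 2: x=0 → posterior Dirichlet(13, 4/3, 5/3, 5)
obs 3: x=1 → posterior Dirichlet(13, 7/3, 5/3, 5)
obs 4: x=0 → posterior Dirichlet(14, 7/3, 5/3, 5)
obs 5: x=2 → posterior Dirichlet(14, 7/3, 8/3, 5)
obs 6: x=0 → posterior Dirichlet(15, 7/3, 8/3, 5)
obs 7: x=3 → posterior Dirichlet(15, 7/3, 8/3, 6)
obs 8: x=2 → posterior Dirichlet(15, 7/3, 11/3, 6)
obs 9: x=3 → posterior Dirichlet(15, 7/3, 11/3, 7)
obs 10: x=3 → posterior Dirichlet(15, 7/3, 11/3, 8)
obs 11: x=3 → posterior Dirichlet(15, 7/3, 11/3, 9)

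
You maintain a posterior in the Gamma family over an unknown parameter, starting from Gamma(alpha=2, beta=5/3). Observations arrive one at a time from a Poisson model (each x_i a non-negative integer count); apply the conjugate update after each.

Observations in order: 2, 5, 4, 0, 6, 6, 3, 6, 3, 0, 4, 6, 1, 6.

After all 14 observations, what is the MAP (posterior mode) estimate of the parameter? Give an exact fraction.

159/47

obs 1: x=2 → posterior Gamma(4, 8/3)
obs 2: x=5 → posterior Gamma(9, 11/3)
obs 3: x=4 → posterior Gamma(13, 14/3)
obs 4: x=0 → posterior Gamma(13, 17/3)
obs 5: x=6 → posterior Gamma(19, 20/3)
obs 6: x=6 → posterior Gamma(25, 23/3)
obs 7: x=3 → posterior Gamma(28, 26/3)
obs 8: x=6 → posterior Gamma(34, 29/3)
obs 9: x=3 → posterior Gamma(37, 32/3)
obs 10: x=0 → posterior Gamma(37, 35/3)
obs 11: x=4 → posterior Gamma(41, 38/3)
obs 12: x=6 → posterior Gamma(47, 41/3)
obs 13: x=1 → posterior Gamma(48, 44/3)
obs 14: x=6 → posterior Gamma(54, 47/3)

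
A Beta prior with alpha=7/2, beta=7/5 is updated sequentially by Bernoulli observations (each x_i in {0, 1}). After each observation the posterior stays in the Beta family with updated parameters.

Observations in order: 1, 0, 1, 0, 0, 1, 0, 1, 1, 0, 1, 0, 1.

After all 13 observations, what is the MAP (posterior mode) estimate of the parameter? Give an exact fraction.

obs 1: x=1 → posterior Beta(9/2, 7/5)
obs 2: x=0 → posterior Beta(9/2, 12/5)
obs 3: x=1 → posterior Beta(11/2, 12/5)
obs 4: x=0 → posterior Beta(11/2, 17/5)
obs 5: x=0 → posterior Beta(11/2, 22/5)
obs 6: x=1 → posterior Beta(13/2, 22/5)
obs 7: x=0 → posterior Beta(13/2, 27/5)
obs 8: x=1 → posterior Beta(15/2, 27/5)
obs 9: x=1 → posterior Beta(17/2, 27/5)
obs 10: x=0 → posterior Beta(17/2, 32/5)
obs 11: x=1 → posterior Beta(19/2, 32/5)
obs 12: x=0 → posterior Beta(19/2, 37/5)
obs 13: x=1 → posterior Beta(21/2, 37/5)

95/159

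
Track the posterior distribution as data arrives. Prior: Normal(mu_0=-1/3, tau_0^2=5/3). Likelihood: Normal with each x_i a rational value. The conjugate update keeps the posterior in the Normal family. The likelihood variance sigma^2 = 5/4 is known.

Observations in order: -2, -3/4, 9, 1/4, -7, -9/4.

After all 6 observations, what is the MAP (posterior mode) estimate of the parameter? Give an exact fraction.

-4/9

obs 1: x=-2 → posterior Normal(-9/7, 5/7)
obs 2: x=-3/4 → posterior Normal(-12/11, 5/11)
obs 3: x=9 → posterior Normal(8/5, 1/3)
obs 4: x=1/4 → posterior Normal(25/19, 5/19)
obs 5: x=-7 → posterior Normal(-3/23, 5/23)
obs 6: x=-9/4 → posterior Normal(-4/9, 5/27)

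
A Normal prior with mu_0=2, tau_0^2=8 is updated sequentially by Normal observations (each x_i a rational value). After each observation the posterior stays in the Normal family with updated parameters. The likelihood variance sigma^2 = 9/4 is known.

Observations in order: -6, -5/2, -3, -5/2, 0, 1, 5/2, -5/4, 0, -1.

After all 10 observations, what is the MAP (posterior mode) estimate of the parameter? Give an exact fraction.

-390/329

obs 1: x=-6 → posterior Normal(-174/41, 72/41)
obs 2: x=-5/2 → posterior Normal(-254/73, 72/73)
obs 3: x=-3 → posterior Normal(-10/3, 24/35)
obs 4: x=-5/2 → posterior Normal(-430/137, 72/137)
obs 5: x=0 → posterior Normal(-430/169, 72/169)
obs 6: x=1 → posterior Normal(-398/201, 24/67)
obs 7: x=5/2 → posterior Normal(-318/233, 72/233)
obs 8: x=-5/4 → posterior Normal(-358/265, 72/265)
obs 9: x=0 → posterior Normal(-358/297, 8/33)
obs 10: x=-1 → posterior Normal(-390/329, 72/329)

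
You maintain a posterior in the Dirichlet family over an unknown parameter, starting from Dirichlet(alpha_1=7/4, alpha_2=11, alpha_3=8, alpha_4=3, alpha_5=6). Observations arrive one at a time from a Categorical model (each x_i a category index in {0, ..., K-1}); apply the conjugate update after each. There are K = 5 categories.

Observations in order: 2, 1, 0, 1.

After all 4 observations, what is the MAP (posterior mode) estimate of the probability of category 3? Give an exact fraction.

obs 1: x=2 → posterior Dirichlet(7/4, 11, 9, 3, 6)
obs 2: x=1 → posterior Dirichlet(7/4, 12, 9, 3, 6)
obs 3: x=0 → posterior Dirichlet(11/4, 12, 9, 3, 6)
obs 4: x=1 → posterior Dirichlet(11/4, 13, 9, 3, 6)

8/115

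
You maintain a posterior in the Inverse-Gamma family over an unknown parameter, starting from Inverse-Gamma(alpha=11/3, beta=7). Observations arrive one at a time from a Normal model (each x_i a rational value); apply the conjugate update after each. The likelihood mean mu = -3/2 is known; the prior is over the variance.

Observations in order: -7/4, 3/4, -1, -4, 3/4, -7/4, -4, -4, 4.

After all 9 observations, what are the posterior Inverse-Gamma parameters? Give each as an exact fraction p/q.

obs 1: x=-7/4 → posterior Inverse-Gamma(25/6, 225/32)
obs 2: x=3/4 → posterior Inverse-Gamma(14/3, 153/16)
obs 3: x=-1 → posterior Inverse-Gamma(31/6, 155/16)
obs 4: x=-4 → posterior Inverse-Gamma(17/3, 205/16)
obs 5: x=3/4 → posterior Inverse-Gamma(37/6, 491/32)
obs 6: x=-7/4 → posterior Inverse-Gamma(20/3, 123/8)
obs 7: x=-4 → posterior Inverse-Gamma(43/6, 37/2)
obs 8: x=-4 → posterior Inverse-Gamma(23/3, 173/8)
obs 9: x=4 → posterior Inverse-Gamma(49/6, 147/4)

alpha=49/6, beta=147/4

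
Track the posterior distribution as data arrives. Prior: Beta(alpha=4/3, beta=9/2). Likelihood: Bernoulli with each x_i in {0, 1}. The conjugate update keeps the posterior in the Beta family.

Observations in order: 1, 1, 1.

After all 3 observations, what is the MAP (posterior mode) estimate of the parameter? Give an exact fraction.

obs 1: x=1 → posterior Beta(7/3, 9/2)
obs 2: x=1 → posterior Beta(10/3, 9/2)
obs 3: x=1 → posterior Beta(13/3, 9/2)

20/41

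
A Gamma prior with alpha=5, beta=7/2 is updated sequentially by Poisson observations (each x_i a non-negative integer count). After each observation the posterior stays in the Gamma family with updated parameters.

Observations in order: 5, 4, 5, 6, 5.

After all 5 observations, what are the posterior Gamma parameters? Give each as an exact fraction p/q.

obs 1: x=5 → posterior Gamma(10, 9/2)
obs 2: x=4 → posterior Gamma(14, 11/2)
obs 3: x=5 → posterior Gamma(19, 13/2)
obs 4: x=6 → posterior Gamma(25, 15/2)
obs 5: x=5 → posterior Gamma(30, 17/2)

alpha=30, beta=17/2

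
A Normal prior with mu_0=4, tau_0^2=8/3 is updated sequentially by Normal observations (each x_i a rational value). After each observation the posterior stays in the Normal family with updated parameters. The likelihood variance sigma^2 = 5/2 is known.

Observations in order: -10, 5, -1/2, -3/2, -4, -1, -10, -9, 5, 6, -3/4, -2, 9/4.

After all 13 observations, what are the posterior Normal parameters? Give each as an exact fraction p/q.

obs 1: x=-10 → posterior Normal(-100/31, 40/31)
obs 2: x=5 → posterior Normal(-20/47, 40/47)
obs 3: x=-1/2 → posterior Normal(-4/9, 40/63)
obs 4: x=-3/2 → posterior Normal(-52/79, 40/79)
obs 5: x=-4 → posterior Normal(-116/95, 8/19)
obs 6: x=-1 → posterior Normal(-44/37, 40/111)
obs 7: x=-10 → posterior Normal(-292/127, 40/127)
obs 8: x=-9 → posterior Normal(-436/143, 40/143)
obs 9: x=5 → posterior Normal(-356/159, 40/159)
obs 10: x=6 → posterior Normal(-52/35, 8/35)
obs 11: x=-3/4 → posterior Normal(-272/191, 40/191)
obs 12: x=-2 → posterior Normal(-304/207, 40/207)
obs 13: x=9/4 → posterior Normal(-268/223, 40/223)

mu_0=-268/223, tau_0^2=40/223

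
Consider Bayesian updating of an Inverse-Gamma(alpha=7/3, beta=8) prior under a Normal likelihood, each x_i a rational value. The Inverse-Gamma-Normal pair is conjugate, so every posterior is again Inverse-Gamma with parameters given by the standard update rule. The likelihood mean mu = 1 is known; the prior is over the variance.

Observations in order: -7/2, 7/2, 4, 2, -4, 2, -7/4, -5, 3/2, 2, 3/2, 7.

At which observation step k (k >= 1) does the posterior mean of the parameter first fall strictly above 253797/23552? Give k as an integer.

obs 1: x=-7/2 → posterior Inverse-Gamma(17/6, 145/8)
obs 2: x=7/2 → posterior Inverse-Gamma(10/3, 85/4)
obs 3: x=4 → posterior Inverse-Gamma(23/6, 103/4)
obs 4: x=2 → posterior Inverse-Gamma(13/3, 105/4)
obs 5: x=-4 → posterior Inverse-Gamma(29/6, 155/4)
obs 6: x=2 → posterior Inverse-Gamma(16/3, 157/4)
obs 7: x=-7/4 → posterior Inverse-Gamma(35/6, 1377/32)
obs 8: x=-5 → posterior Inverse-Gamma(19/3, 1953/32)
obs 9: x=3/2 → posterior Inverse-Gamma(41/6, 1957/32)
obs 10: x=2 → posterior Inverse-Gamma(22/3, 1973/32)
obs 11: x=3/2 → posterior Inverse-Gamma(47/6, 1977/32)
obs 12: x=7 → posterior Inverse-Gamma(25/3, 2553/32)

k = 8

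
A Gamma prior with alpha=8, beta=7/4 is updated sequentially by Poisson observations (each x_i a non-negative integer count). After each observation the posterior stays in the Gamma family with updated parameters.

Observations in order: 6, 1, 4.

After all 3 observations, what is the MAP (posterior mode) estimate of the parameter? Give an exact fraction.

72/19

obs 1: x=6 → posterior Gamma(14, 11/4)
obs 2: x=1 → posterior Gamma(15, 15/4)
obs 3: x=4 → posterior Gamma(19, 19/4)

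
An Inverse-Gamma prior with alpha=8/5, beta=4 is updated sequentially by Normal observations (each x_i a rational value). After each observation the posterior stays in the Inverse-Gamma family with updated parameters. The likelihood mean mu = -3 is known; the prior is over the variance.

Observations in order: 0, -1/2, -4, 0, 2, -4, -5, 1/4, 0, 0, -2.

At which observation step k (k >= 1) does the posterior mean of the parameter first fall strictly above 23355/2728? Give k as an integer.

k = 5

obs 1: x=0 → posterior Inverse-Gamma(21/10, 17/2)
obs 2: x=-1/2 → posterior Inverse-Gamma(13/5, 93/8)
obs 3: x=-4 → posterior Inverse-Gamma(31/10, 97/8)
obs 4: x=0 → posterior Inverse-Gamma(18/5, 133/8)
obs 5: x=2 → posterior Inverse-Gamma(41/10, 233/8)
obs 6: x=-4 → posterior Inverse-Gamma(23/5, 237/8)
obs 7: x=-5 → posterior Inverse-Gamma(51/10, 253/8)
obs 8: x=1/4 → posterior Inverse-Gamma(28/5, 1181/32)
obs 9: x=0 → posterior Inverse-Gamma(61/10, 1325/32)
obs 10: x=0 → posterior Inverse-Gamma(33/5, 1469/32)
obs 11: x=-2 → posterior Inverse-Gamma(71/10, 1485/32)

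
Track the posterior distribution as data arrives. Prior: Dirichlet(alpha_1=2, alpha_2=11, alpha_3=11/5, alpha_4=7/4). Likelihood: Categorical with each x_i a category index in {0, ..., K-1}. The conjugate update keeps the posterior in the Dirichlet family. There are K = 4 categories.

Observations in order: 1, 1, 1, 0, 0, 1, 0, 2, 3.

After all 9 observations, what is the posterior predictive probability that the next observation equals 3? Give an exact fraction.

obs 1: x=1 → posterior Dirichlet(2, 12, 11/5, 7/4)
obs 2: x=1 → posterior Dirichlet(2, 13, 11/5, 7/4)
obs 3: x=1 → posterior Dirichlet(2, 14, 11/5, 7/4)
obs 4: x=0 → posterior Dirichlet(3, 14, 11/5, 7/4)
obs 5: x=0 → posterior Dirichlet(4, 14, 11/5, 7/4)
obs 6: x=1 → posterior Dirichlet(4, 15, 11/5, 7/4)
obs 7: x=0 → posterior Dirichlet(5, 15, 11/5, 7/4)
obs 8: x=2 → posterior Dirichlet(5, 15, 16/5, 7/4)
obs 9: x=3 → posterior Dirichlet(5, 15, 16/5, 11/4)

55/519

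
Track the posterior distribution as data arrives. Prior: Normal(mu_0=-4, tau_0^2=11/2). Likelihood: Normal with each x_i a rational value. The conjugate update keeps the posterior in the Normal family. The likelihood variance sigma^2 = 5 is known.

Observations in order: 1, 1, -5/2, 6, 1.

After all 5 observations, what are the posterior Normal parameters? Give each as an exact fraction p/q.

mu_0=63/130, tau_0^2=11/13

obs 1: x=1 → posterior Normal(-29/21, 55/21)
obs 2: x=1 → posterior Normal(-9/16, 55/32)
obs 3: x=-5/2 → posterior Normal(-91/86, 55/43)
obs 4: x=6 → posterior Normal(41/108, 55/54)
obs 5: x=1 → posterior Normal(63/130, 11/13)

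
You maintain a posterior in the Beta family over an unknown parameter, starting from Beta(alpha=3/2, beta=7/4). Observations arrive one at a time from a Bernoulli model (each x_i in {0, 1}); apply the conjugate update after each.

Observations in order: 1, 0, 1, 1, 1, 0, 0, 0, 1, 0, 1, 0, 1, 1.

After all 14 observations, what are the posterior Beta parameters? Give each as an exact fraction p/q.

alpha=19/2, beta=31/4

obs 1: x=1 → posterior Beta(5/2, 7/4)
obs 2: x=0 → posterior Beta(5/2, 11/4)
obs 3: x=1 → posterior Beta(7/2, 11/4)
obs 4: x=1 → posterior Beta(9/2, 11/4)
obs 5: x=1 → posterior Beta(11/2, 11/4)
obs 6: x=0 → posterior Beta(11/2, 15/4)
obs 7: x=0 → posterior Beta(11/2, 19/4)
obs 8: x=0 → posterior Beta(11/2, 23/4)
obs 9: x=1 → posterior Beta(13/2, 23/4)
obs 10: x=0 → posterior Beta(13/2, 27/4)
obs 11: x=1 → posterior Beta(15/2, 27/4)
obs 12: x=0 → posterior Beta(15/2, 31/4)
obs 13: x=1 → posterior Beta(17/2, 31/4)
obs 14: x=1 → posterior Beta(19/2, 31/4)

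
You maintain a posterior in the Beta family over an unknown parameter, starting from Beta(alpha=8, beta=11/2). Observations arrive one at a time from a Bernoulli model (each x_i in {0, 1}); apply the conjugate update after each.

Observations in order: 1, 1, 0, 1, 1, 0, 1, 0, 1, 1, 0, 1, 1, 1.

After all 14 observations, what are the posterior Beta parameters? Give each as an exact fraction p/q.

obs 1: x=1 → posterior Beta(9, 11/2)
obs 2: x=1 → posterior Beta(10, 11/2)
obs 3: x=0 → posterior Beta(10, 13/2)
obs 4: x=1 → posterior Beta(11, 13/2)
obs 5: x=1 → posterior Beta(12, 13/2)
obs 6: x=0 → posterior Beta(12, 15/2)
obs 7: x=1 → posterior Beta(13, 15/2)
obs 8: x=0 → posterior Beta(13, 17/2)
obs 9: x=1 → posterior Beta(14, 17/2)
obs 10: x=1 → posterior Beta(15, 17/2)
obs 11: x=0 → posterior Beta(15, 19/2)
obs 12: x=1 → posterior Beta(16, 19/2)
obs 13: x=1 → posterior Beta(17, 19/2)
obs 14: x=1 → posterior Beta(18, 19/2)

alpha=18, beta=19/2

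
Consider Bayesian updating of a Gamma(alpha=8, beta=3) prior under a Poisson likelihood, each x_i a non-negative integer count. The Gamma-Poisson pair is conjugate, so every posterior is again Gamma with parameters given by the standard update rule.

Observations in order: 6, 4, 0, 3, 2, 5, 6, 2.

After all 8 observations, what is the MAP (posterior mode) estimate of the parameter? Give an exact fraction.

obs 1: x=6 → posterior Gamma(14, 4)
obs 2: x=4 → posterior Gamma(18, 5)
obs 3: x=0 → posterior Gamma(18, 6)
obs 4: x=3 → posterior Gamma(21, 7)
obs 5: x=2 → posterior Gamma(23, 8)
obs 6: x=5 → posterior Gamma(28, 9)
obs 7: x=6 → posterior Gamma(34, 10)
obs 8: x=2 → posterior Gamma(36, 11)

35/11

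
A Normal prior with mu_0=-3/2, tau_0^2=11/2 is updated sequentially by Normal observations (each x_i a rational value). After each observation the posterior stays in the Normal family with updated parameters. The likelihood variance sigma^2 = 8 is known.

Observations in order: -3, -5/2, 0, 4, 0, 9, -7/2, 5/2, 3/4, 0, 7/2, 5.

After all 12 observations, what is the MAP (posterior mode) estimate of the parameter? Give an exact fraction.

597/592

obs 1: x=-3 → posterior Normal(-19/9, 88/27)
obs 2: x=-5/2 → posterior Normal(-169/76, 44/19)
obs 3: x=0 → posterior Normal(-169/98, 88/49)
obs 4: x=4 → posterior Normal(-27/40, 22/15)
obs 5: x=0 → posterior Normal(-81/142, 88/71)
obs 6: x=9 → posterior Normal(117/164, 44/41)
obs 7: x=-7/2 → posterior Normal(20/93, 88/93)
obs 8: x=5/2 → posterior Normal(95/208, 11/13)
obs 9: x=3/4 → posterior Normal(223/460, 88/115)
obs 10: x=0 → posterior Normal(223/504, 44/63)
obs 11: x=7/2 → posterior Normal(377/548, 88/137)
obs 12: x=5 → posterior Normal(597/592, 22/37)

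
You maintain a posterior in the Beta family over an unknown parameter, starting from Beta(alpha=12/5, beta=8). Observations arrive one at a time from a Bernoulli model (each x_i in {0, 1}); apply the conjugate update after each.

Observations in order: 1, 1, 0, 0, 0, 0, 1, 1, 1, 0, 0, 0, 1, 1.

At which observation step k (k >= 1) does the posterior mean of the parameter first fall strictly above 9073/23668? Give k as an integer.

k = 14

obs 1: x=1 → posterior Beta(17/5, 8)
obs 2: x=1 → posterior Beta(22/5, 8)
obs 3: x=0 → posterior Beta(22/5, 9)
obs 4: x=0 → posterior Beta(22/5, 10)
obs 5: x=0 → posterior Beta(22/5, 11)
obs 6: x=0 → posterior Beta(22/5, 12)
obs 7: x=1 → posterior Beta(27/5, 12)
obs 8: x=1 → posterior Beta(32/5, 12)
obs 9: x=1 → posterior Beta(37/5, 12)
obs 10: x=0 → posterior Beta(37/5, 13)
obs 11: x=0 → posterior Beta(37/5, 14)
obs 12: x=0 → posterior Beta(37/5, 15)
obs 13: x=1 → posterior Beta(42/5, 15)
obs 14: x=1 → posterior Beta(47/5, 15)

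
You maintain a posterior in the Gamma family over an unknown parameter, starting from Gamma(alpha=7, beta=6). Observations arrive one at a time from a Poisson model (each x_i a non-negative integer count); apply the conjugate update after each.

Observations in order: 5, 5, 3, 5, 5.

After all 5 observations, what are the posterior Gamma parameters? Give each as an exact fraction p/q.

obs 1: x=5 → posterior Gamma(12, 7)
obs 2: x=5 → posterior Gamma(17, 8)
obs 3: x=3 → posterior Gamma(20, 9)
obs 4: x=5 → posterior Gamma(25, 10)
obs 5: x=5 → posterior Gamma(30, 11)

alpha=30, beta=11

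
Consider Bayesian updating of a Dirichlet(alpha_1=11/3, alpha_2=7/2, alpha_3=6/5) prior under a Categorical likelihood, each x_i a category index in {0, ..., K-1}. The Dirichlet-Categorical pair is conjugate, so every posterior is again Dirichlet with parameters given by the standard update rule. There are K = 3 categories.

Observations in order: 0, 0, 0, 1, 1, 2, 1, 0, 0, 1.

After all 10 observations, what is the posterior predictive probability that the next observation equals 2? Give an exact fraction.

66/551

obs 1: x=0 → posterior Dirichlet(14/3, 7/2, 6/5)
obs 2: x=0 → posterior Dirichlet(17/3, 7/2, 6/5)
obs 3: x=0 → posterior Dirichlet(20/3, 7/2, 6/5)
obs 4: x=1 → posterior Dirichlet(20/3, 9/2, 6/5)
obs 5: x=1 → posterior Dirichlet(20/3, 11/2, 6/5)
obs 6: x=2 → posterior Dirichlet(20/3, 11/2, 11/5)
obs 7: x=1 → posterior Dirichlet(20/3, 13/2, 11/5)
obs 8: x=0 → posterior Dirichlet(23/3, 13/2, 11/5)
obs 9: x=0 → posterior Dirichlet(26/3, 13/2, 11/5)
obs 10: x=1 → posterior Dirichlet(26/3, 15/2, 11/5)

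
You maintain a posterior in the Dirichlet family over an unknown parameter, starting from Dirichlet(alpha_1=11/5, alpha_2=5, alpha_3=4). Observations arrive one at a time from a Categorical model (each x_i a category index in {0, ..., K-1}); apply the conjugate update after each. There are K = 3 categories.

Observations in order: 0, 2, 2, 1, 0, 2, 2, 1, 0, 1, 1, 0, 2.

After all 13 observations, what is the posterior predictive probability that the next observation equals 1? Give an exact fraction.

obs 1: x=0 → posterior Dirichlet(16/5, 5, 4)
obs 2: x=2 → posterior Dirichlet(16/5, 5, 5)
obs 3: x=2 → posterior Dirichlet(16/5, 5, 6)
obs 4: x=1 → posterior Dirichlet(16/5, 6, 6)
obs 5: x=0 → posterior Dirichlet(21/5, 6, 6)
obs 6: x=2 → posterior Dirichlet(21/5, 6, 7)
obs 7: x=2 → posterior Dirichlet(21/5, 6, 8)
obs 8: x=1 → posterior Dirichlet(21/5, 7, 8)
obs 9: x=0 → posterior Dirichlet(26/5, 7, 8)
obs 10: x=1 → posterior Dirichlet(26/5, 8, 8)
obs 11: x=1 → posterior Dirichlet(26/5, 9, 8)
obs 12: x=0 → posterior Dirichlet(31/5, 9, 8)
obs 13: x=2 → posterior Dirichlet(31/5, 9, 9)

45/121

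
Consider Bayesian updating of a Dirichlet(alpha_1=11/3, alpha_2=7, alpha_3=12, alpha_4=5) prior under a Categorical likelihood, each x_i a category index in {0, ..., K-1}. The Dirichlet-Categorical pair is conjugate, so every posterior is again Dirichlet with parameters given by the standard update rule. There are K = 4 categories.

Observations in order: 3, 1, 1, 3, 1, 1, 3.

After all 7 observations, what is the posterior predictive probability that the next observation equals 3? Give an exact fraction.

obs 1: x=3 → posterior Dirichlet(11/3, 7, 12, 6)
obs 2: x=1 → posterior Dirichlet(11/3, 8, 12, 6)
obs 3: x=1 → posterior Dirichlet(11/3, 9, 12, 6)
obs 4: x=3 → posterior Dirichlet(11/3, 9, 12, 7)
obs 5: x=1 → posterior Dirichlet(11/3, 10, 12, 7)
obs 6: x=1 → posterior Dirichlet(11/3, 11, 12, 7)
obs 7: x=3 → posterior Dirichlet(11/3, 11, 12, 8)

3/13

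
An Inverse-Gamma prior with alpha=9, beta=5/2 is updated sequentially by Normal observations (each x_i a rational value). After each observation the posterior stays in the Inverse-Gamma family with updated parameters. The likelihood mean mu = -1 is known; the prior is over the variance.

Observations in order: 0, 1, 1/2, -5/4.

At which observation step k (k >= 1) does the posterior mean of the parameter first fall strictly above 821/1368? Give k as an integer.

obs 1: x=0 → posterior Inverse-Gamma(19/2, 3)
obs 2: x=1 → posterior Inverse-Gamma(10, 5)
obs 3: x=1/2 → posterior Inverse-Gamma(21/2, 49/8)
obs 4: x=-5/4 → posterior Inverse-Gamma(11, 197/32)

k = 3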